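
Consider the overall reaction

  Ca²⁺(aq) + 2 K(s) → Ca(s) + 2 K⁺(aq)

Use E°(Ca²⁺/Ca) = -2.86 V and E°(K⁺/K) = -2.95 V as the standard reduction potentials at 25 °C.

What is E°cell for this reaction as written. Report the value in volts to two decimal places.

+0.09 V

The Ca²⁺/Ca couple has the higher reduction potential, so it is the cathode; K⁺/K is oxidised at the anode.
E°cell = E°(cathode) − E°(anode) = (-2.86) − (-2.95) = +0.09 V.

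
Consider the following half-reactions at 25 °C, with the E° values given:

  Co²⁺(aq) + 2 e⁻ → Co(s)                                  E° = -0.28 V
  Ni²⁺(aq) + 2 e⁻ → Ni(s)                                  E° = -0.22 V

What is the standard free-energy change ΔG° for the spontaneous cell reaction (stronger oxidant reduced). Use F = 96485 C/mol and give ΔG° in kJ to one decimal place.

-11.6 kJ

Ni²⁺/Ni (E° = -0.22 V) is the cathode; Co²⁺/Co (E° = -0.28 V) is the anode, so E°cell = +0.06 V.
Balancing electrons gives n = 2 (lcm of 2 and 2).
ΔG° = −nFE° = −(2)(96485)(+0.06) = -11,578 J = -11.6 kJ.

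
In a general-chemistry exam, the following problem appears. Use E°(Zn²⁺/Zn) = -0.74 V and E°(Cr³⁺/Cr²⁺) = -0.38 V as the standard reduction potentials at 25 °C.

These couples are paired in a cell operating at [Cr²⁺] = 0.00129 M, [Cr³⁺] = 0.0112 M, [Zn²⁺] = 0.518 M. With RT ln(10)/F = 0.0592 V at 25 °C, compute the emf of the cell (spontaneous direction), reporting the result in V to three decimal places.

Cr³⁺/Cr²⁺ is the cathode (higher E°), Zn²⁺/Zn the anode: E°cell = -0.38 − (-0.74) = +0.36 V, n = 2.
Overall: 2 Cr³⁺(aq) + Zn(s) → 2 Cr²⁺(aq) + Zn²⁺(aq)
Q = [Cr²⁺]^2·[Zn²⁺] / ([Cr³⁺]^2); log Q = -2.163.
E = E° − (0.0592/n) log Q = +0.36 − (0.0592/2)(-2.163) = +0.424 V.

+0.424 V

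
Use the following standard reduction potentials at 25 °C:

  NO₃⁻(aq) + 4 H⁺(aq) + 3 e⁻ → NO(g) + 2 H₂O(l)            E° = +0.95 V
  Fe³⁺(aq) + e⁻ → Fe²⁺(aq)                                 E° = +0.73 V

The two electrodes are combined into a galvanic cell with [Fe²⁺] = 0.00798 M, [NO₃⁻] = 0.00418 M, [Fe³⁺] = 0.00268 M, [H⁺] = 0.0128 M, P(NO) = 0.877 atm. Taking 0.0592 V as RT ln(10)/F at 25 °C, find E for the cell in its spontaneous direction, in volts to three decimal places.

NO₃⁻/NO is the cathode (higher E°), Fe³⁺/Fe²⁺ the anode: E°cell = +0.95 − (+0.73) = +0.22 V, n = 3.
Overall: NO₃⁻(aq) + 4 H⁺(aq) + 3 Fe²⁺(aq) → NO(g) + 2 H₂O(l) + 3 Fe³⁺(aq)
Q = P(NO)·[Fe³⁺]^3 / ([NO₃⁻]·[H⁺]^4·[Fe²⁺]^3); log Q = 8.471.
E = E° − (0.0592/n) log Q = +0.22 − (0.0592/3)(8.471) = +0.053 V.

+0.053 V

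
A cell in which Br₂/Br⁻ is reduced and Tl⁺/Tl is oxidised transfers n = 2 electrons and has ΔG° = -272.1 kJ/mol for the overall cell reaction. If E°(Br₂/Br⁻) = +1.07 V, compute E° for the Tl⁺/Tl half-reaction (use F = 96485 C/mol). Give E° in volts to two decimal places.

E°cell = −ΔG°/(nF) = −(-272.1×10³)/((2)(96485)) = +1.410 V.
Since Br₂/Br⁻ is the cathode and Tl⁺/Tl the anode, E°cell = E°(Br₂/Br⁻) − E°(Tl⁺/Tl).
So E°(Tl⁺/Tl) = E°(Br₂/Br⁻) − E°cell = (+1.07) − (+1.410) = -0.34 V.

-0.34 V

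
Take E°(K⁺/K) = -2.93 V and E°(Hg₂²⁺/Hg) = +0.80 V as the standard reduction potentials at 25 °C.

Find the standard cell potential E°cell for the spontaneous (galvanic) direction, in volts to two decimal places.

The Hg₂²⁺/Hg couple has the higher reduction potential, so it is the cathode; K⁺/K is oxidised at the anode.
E°cell = E°(cathode) − E°(anode) = (+0.80) − (-2.93) = +3.73 V.
Since E°cell > 0, the reaction is spontaneous under standard conditions.

+3.73 V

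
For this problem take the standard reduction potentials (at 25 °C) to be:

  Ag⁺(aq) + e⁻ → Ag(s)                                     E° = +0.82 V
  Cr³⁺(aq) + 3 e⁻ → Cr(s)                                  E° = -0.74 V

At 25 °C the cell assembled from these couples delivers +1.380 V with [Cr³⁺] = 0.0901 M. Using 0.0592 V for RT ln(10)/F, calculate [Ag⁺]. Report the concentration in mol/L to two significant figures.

Ag⁺/Ag is the cathode, Cr³⁺/Cr the anode: E°cell = +1.56 V, n = 3.
Overall reaction: 3 Ag⁺(aq) + Cr(s) → 3 Ag(s) + Cr³⁺(aq); Q = [Cr³⁺]^1/[Ag⁺]^3.
From E = E° − (0.0592/n) log Q: log Q = (E° − E)·n/0.0592 = (+1.56 − (+1.380))·3/0.0592 = 9.1216.
So 3·log[Ag⁺] = 1·log(0.0901) − log Q = -1.0453 − (9.1216) = -10.1669; log[Ag⁺] = -10.1669 / 3 = -3.3890; [Ag⁺] = 10^(-3.3890) ≈ 0.00041 M.

0.00041 M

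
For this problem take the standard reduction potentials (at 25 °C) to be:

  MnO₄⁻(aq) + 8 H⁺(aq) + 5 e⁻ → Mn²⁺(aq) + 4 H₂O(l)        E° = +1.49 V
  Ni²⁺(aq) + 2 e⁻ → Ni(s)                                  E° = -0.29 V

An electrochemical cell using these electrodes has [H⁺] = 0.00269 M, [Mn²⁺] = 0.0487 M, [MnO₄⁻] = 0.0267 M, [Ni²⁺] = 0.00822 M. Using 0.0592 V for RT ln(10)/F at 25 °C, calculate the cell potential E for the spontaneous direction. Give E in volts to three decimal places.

+1.595 V

MnO₄⁻/Mn²⁺ is the cathode (higher E°), Ni²⁺/Ni the anode: E°cell = +1.49 − (-0.29) = +1.78 V, n = 10.
Overall: 2 MnO₄⁻(aq) + 16 H⁺(aq) + 5 Ni(s) → 2 Mn²⁺(aq) + 8 H₂O(l) + 5 Ni²⁺(aq)
Q = [Mn²⁺]^2·[Ni²⁺]^5 / ([MnO₄⁻]^2·[H⁺]^16); log Q = 31.220.
E = E° − (0.0592/n) log Q = +1.78 − (0.0592/10)(31.220) = +1.595 V.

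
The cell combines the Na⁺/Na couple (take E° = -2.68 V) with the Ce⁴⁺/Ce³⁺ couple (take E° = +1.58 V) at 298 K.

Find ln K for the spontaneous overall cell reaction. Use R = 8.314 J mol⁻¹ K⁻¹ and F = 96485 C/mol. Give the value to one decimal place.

Cathode: Ce⁴⁺/Ce³⁺; anode: Na⁺/Na. E°cell = (+1.58) − (-2.68) = +4.26 V, with n = 1.
ΔG° = −nFE° = −RT ln K, so ln K = nFE°/(RT) = (1)(96485)(+4.26) / ((8.314)(298)) = 165.899.

165.9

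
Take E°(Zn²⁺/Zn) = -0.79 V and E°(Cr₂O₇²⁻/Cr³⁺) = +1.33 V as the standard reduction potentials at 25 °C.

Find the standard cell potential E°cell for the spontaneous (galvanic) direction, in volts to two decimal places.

+2.12 V

The Cr₂O₇²⁻/Cr³⁺ couple has the higher reduction potential, so it is the cathode; Zn²⁺/Zn is oxidised at the anode.
E°cell = E°(cathode) − E°(anode) = (+1.33) − (-0.79) = +2.12 V.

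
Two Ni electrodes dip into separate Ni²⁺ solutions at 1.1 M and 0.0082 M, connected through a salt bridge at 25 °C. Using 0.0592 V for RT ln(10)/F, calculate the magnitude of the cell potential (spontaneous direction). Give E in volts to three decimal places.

For a concentration cell E°cell = 0. The 1.1 M side is the cathode (reduction is favoured where [Ni²⁺] is higher).
With n = 2, E = −(0.0592/2) log([Ni²⁺]ₐₙ/[Ni²⁺]꜀ₐₜ) = −(0.0592/2) log(0.0082/1.1) = −(0.0592/2)(-2.128) = +0.063 V.

+0.063 V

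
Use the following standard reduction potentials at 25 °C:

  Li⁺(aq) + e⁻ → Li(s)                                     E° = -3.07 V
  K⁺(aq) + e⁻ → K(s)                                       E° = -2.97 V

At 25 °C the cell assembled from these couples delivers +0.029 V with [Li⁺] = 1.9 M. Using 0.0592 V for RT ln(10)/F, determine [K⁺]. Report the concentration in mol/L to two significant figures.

K⁺/K is the cathode, Li⁺/Li the anode: E°cell = +0.10 V, n = 1.
Overall reaction: K⁺(aq) + Li(s) → K(s) + Li⁺(aq); Q = [Li⁺]^1/[K⁺]^1.
From E = E° − (0.0592/n) log Q: log Q = (E° − E)·n/0.0592 = (+0.10 − (+0.029))·1/0.0592 = 1.1993.
So 1·log[K⁺] = 1·log(1.9) − log Q = 0.2788 − (1.1993) = -0.9205; [K⁺] = 10^(-0.9205) ≈ 0.12 M.

0.12 M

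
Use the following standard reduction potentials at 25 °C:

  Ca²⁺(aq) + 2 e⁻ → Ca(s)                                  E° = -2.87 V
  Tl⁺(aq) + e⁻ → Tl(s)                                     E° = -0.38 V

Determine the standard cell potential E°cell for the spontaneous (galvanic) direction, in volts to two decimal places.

The Tl⁺/Tl couple has the higher reduction potential, so it is the cathode; Ca²⁺/Ca is oxidised at the anode.
E°cell = E°(cathode) − E°(anode) = (-0.38) − (-2.87) = +2.49 V.
Since E°cell > 0, the reaction is spontaneous under standard conditions.

+2.49 V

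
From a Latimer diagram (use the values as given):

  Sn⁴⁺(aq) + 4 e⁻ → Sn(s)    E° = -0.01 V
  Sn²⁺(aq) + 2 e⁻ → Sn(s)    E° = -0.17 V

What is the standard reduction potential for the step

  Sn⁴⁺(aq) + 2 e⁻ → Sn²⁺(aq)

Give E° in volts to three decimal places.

+0.150 V

Sequential free energies add, so n₃E°₃ = n₁E°₁ + n₂E°₂.
With n₃ = 4, and the known step contributing 2×(-0.17) V, the unknown satisfies 2·E° = 4×(-0.01) − 2×(-0.17) = +0.300.
E° = +0.300 / 2 = +0.150 V.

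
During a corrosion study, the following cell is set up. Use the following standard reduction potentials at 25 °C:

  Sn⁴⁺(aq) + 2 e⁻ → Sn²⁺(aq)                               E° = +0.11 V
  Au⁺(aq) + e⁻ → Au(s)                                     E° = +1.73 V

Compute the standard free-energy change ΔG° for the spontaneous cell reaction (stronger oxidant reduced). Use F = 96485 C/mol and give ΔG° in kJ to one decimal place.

-312.6 kJ

Au⁺/Au (E° = +1.73 V) is the cathode; Sn⁴⁺/Sn²⁺ (E° = +0.11 V) is the anode, so E°cell = +1.62 V.
Balancing electrons gives n = 2 (lcm of 1 and 2).
ΔG° = −nFE° = −(2)(96485)(+1.62) = -312,611 J = -312.6 kJ.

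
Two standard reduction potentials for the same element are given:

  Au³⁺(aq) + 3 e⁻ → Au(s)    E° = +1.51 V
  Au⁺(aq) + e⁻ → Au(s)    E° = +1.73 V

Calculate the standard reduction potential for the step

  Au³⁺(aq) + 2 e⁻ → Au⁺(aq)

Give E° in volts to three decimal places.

Sequential free energies add, so n₃E°₃ = n₁E°₁ + n₂E°₂.
With n₃ = 3, and the known step contributing 1×(+1.73) V, the unknown satisfies 2·E° = 3×(+1.51) − 1×(+1.73) = +2.800.
E° = +2.800 / 2 = +1.400 V.

+1.400 V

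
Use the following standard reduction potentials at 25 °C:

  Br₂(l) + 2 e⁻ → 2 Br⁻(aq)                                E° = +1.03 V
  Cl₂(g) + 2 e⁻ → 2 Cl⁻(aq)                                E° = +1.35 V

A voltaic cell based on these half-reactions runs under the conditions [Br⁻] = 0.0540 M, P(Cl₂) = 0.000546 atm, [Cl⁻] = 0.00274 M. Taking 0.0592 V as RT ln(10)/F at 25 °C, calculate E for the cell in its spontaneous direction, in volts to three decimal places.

+0.300 V

Cl₂/Cl⁻ is the cathode (higher E°), Br₂/Br⁻ the anode: E°cell = +1.35 − (+1.03) = +0.32 V, n = 2.
Overall: Cl₂(g) + 2 Br⁻(aq) → 2 Cl⁻(aq) + Br₂(l)
Q = [Cl⁻]^2 / (P(Cl₂)·[Br⁻]^2); log Q = 0.674.
E = E° − (0.0592/n) log Q = +0.32 − (0.0592/2)(0.674) = +0.300 V.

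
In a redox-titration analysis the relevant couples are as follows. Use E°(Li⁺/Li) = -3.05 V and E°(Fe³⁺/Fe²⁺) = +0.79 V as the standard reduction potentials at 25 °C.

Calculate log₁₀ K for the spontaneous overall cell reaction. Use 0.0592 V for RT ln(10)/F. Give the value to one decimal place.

64.9

Cathode: Fe³⁺/Fe²⁺; anode: Li⁺/Li. E°cell = +3.84 V, n = 1.
log K = nE°cell / 0.0592 = (1)(+3.84) / 0.0592 = 64.9.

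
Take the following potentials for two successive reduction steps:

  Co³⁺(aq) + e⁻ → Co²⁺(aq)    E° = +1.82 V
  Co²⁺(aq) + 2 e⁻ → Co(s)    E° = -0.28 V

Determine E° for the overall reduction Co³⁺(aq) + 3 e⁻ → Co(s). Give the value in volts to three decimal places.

Since ΔG° = −nFE° is additive over sequential reductions, n₃E°₃ = n₁E°₁ + n₂E°₂.
E°₃ = (1×+1.82 + 2×-0.28) / 3 = (+1.260) / 3 = +0.420 V.
E° values themselves are not directly additive — weighting by electron count is essential.

+0.420 V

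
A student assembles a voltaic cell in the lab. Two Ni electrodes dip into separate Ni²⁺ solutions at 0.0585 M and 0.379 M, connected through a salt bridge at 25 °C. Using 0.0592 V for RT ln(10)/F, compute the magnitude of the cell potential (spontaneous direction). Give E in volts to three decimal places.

For a concentration cell E°cell = 0. The 0.379 M side is the cathode (reduction is favoured where [Ni²⁺] is higher).
With n = 2, E = −(0.0592/2) log([Ni²⁺]ₐₙ/[Ni²⁺]꜀ₐₜ) = −(0.0592/2) log(0.0585/0.379) = −(0.0592/2)(-0.811) = +0.024 V.

+0.024 V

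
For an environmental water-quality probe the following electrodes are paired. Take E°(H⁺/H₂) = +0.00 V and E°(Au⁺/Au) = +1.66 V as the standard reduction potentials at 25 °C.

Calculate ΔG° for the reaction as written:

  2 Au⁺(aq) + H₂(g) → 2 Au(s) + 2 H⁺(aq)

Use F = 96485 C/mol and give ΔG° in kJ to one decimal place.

As written, Au⁺/Au is reduced (cathode) and H⁺/H₂ is oxidised (anode), so E°cell = (+1.66) − (+0.00) = +1.66 V.
Balancing electrons gives n = 2.
ΔG° = −nFE° = −(2)(96485)(+1.66) = -320,330 J = -320.3 kJ.

-320.3 kJ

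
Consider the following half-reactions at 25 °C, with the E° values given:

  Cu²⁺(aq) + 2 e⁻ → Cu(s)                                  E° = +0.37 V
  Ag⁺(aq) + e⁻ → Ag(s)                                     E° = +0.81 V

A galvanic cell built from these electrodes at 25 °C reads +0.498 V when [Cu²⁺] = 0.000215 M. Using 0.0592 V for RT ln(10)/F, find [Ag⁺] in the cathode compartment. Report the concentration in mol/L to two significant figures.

0.14 M

Ag⁺/Ag is the cathode, Cu²⁺/Cu the anode: E°cell = +0.44 V, n = 2.
Overall reaction: 2 Ag⁺(aq) + Cu(s) → 2 Ag(s) + Cu²⁺(aq); Q = [Cu²⁺]^1/[Ag⁺]^2.
From E = E° − (0.0592/n) log Q: log Q = (E° − E)·n/0.0592 = (+0.44 − (+0.498))·2/0.0592 = -1.9595.
So 2·log[Ag⁺] = 1·log(0.000215) − log Q = -3.6676 − (-1.9595) = -1.7081; log[Ag⁺] = -1.7081 / 2 = -0.8540; [Ag⁺] = 10^(-0.8540) ≈ 0.14 M.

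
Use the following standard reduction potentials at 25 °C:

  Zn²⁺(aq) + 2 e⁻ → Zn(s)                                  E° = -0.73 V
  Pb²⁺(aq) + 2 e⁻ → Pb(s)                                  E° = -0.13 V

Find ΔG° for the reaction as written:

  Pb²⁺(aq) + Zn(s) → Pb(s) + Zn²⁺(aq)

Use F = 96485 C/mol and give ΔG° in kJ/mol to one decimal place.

-115.8 kJ/mol

As written, Pb²⁺/Pb is reduced (cathode) and Zn²⁺/Zn is oxidised (anode), so E°cell = (-0.13) − (-0.73) = +0.60 V.
Balancing electrons gives n = 2.
ΔG° = −nFE° = −(2)(96485)(+0.60) = -115,782 J = -115.8 kJ/mol.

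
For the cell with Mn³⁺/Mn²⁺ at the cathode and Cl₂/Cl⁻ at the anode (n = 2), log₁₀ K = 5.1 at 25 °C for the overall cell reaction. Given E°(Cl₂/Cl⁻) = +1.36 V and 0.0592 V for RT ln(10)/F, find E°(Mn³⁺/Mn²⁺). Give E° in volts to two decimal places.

E°cell = (0.0592/n)·log K = (0.0592/2)(5.1) = +0.151 V.
Since Mn³⁺/Mn²⁺ is the cathode and Cl₂/Cl⁻ the anode, E°cell = E°(Mn³⁺/Mn²⁺) − E°(Cl₂/Cl⁻).
So E°(Mn³⁺/Mn²⁺) = E°cell + E°(Cl₂/Cl⁻) = +0.151 + (+1.36) = +1.51 V.

+1.51 V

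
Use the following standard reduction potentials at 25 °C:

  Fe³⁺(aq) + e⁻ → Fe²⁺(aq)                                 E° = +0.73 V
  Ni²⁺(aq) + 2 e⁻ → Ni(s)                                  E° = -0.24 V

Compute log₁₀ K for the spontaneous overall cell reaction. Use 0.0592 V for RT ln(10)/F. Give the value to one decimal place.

Cathode: Fe³⁺/Fe²⁺; anode: Ni²⁺/Ni. E°cell = +0.97 V, n = 2.
log K = nE°cell / 0.0592 = (2)(+0.97) / 0.0592 = 32.8.

32.8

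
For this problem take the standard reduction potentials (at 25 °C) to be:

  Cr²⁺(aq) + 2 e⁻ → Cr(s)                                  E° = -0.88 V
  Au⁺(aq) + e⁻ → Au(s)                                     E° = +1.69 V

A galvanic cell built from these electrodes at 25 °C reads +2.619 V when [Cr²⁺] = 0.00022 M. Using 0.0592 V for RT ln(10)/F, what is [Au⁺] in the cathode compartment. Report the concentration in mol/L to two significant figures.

Au⁺/Au is the cathode, Cr²⁺/Cr the anode: E°cell = +2.57 V, n = 2.
Overall reaction: 2 Au⁺(aq) + Cr(s) → 2 Au(s) + Cr²⁺(aq); Q = [Cr²⁺]^1/[Au⁺]^2.
From E = E° − (0.0592/n) log Q: log Q = (E° − E)·n/0.0592 = (+2.57 − (+2.619))·2/0.0592 = -1.6554.
So 2·log[Au⁺] = 1·log(0.00022) − log Q = -3.6576 − (-1.6554) = -2.0022; log[Au⁺] = -2.0022 / 2 = -1.0011; [Au⁺] = 10^(-1.0011) ≈ 0.100 M.

0.100 M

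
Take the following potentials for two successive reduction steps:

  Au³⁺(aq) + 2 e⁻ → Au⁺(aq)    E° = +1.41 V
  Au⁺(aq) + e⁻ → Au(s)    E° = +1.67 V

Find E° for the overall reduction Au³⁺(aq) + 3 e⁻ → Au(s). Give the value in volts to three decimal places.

+1.497 V

Since ΔG° = −nFE° is additive over sequential reductions, n₃E°₃ = n₁E°₁ + n₂E°₂.
E°₃ = (2×+1.41 + 1×+1.67) / 3 = (+4.490) / 3 = +1.497 V.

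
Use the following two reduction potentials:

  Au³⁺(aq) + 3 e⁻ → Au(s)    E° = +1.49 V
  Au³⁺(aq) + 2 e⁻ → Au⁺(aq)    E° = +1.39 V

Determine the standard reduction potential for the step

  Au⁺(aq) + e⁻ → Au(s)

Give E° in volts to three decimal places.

Sequential free energies add, so n₃E°₃ = n₁E°₁ + n₂E°₂.
With n₃ = 3, and the known step contributing 2×(+1.39) V, the unknown satisfies 1·E° = 3×(+1.49) − 2×(+1.39) = +1.690.
E° = +1.690 / 1 = +1.690 V.

+1.690 V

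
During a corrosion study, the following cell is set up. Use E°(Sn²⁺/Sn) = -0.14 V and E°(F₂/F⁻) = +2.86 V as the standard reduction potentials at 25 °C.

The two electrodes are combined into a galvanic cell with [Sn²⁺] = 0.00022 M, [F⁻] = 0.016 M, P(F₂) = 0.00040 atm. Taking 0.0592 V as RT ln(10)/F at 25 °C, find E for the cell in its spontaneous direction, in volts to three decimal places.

F₂/F⁻ is the cathode (higher E°), Sn²⁺/Sn the anode: E°cell = +2.86 − (-0.14) = +3.00 V, n = 2.
Overall: F₂(g) + Sn(s) → 2 F⁻(aq) + Sn²⁺(aq)
Q = [F⁻]^2·[Sn²⁺] / (P(F₂)); log Q = -3.851.
E = E° − (0.0592/n) log Q = +3.00 − (0.0592/2)(-3.851) = +3.114 V.

+3.114 V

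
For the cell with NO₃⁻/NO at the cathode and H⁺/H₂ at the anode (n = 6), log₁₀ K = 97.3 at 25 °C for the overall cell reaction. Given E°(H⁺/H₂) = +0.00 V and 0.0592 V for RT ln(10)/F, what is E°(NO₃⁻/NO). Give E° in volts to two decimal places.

E°cell = (0.0592/n)·log K = (0.0592/6)(97.3) = +0.960 V.
Since NO₃⁻/NO is the cathode and H⁺/H₂ the anode, E°cell = E°(NO₃⁻/NO) − E°(H⁺/H₂).
So E°(NO₃⁻/NO) = E°cell + E°(H⁺/H₂) = +0.960 + (+0.00) = +0.96 V.

+0.96 V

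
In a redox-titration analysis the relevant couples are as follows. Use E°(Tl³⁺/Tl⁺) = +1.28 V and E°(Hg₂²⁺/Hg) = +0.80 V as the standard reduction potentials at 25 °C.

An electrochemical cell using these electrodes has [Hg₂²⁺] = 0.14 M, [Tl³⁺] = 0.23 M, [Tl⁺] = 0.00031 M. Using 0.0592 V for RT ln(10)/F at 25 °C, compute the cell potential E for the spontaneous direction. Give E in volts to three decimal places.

+0.590 V

Tl³⁺/Tl⁺ is the cathode (higher E°), Hg₂²⁺/Hg the anode: E°cell = +1.28 − (+0.80) = +0.48 V, n = 2.
Overall: Tl³⁺(aq) + 2 Hg(l) → Tl⁺(aq) + Hg₂²⁺(aq)
Q = [Tl⁺]·[Hg₂²⁺] / ([Tl³⁺]); log Q = -3.724.
E = E° − (0.0592/n) log Q = +0.48 − (0.0592/2)(-3.724) = +0.590 V.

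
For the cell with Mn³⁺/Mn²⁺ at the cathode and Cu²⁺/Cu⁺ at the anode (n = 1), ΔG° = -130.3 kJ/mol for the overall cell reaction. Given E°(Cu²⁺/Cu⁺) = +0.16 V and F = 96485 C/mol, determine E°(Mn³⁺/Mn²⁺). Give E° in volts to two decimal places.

+1.51 V

E°cell = −ΔG°/(nF) = −(-130.3×10³)/((1)(96485)) = +1.350 V.
Since Mn³⁺/Mn²⁺ is the cathode and Cu²⁺/Cu⁺ the anode, E°cell = E°(Mn³⁺/Mn²⁺) − E°(Cu²⁺/Cu⁺).
So E°(Mn³⁺/Mn²⁺) = E°cell + E°(Cu²⁺/Cu⁺) = +1.350 + (+0.16) = +1.51 V.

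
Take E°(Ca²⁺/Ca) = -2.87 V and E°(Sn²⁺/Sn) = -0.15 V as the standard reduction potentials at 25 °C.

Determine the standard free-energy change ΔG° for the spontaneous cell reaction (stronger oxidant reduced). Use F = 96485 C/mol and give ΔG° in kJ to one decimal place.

Sn²⁺/Sn (E° = -0.15 V) is the cathode; Ca²⁺/Ca (E° = -2.87 V) is the anode, so E°cell = +2.72 V.
Balancing electrons gives n = 2 (lcm of 2 and 2).
ΔG° = −nFE° = −(2)(96485)(+2.72) = -524,878 J = -524.9 kJ.

-524.9 kJ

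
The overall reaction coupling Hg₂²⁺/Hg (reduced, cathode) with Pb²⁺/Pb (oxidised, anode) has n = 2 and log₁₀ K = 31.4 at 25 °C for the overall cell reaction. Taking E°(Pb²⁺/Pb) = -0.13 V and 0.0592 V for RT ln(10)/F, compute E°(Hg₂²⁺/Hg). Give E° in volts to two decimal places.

E°cell = (0.0592/n)·log K = (0.0592/2)(31.4) = +0.929 V.
Since Hg₂²⁺/Hg is the cathode and Pb²⁺/Pb the anode, E°cell = E°(Hg₂²⁺/Hg) − E°(Pb²⁺/Pb).
So E°(Hg₂²⁺/Hg) = E°cell + E°(Pb²⁺/Pb) = +0.929 + (-0.13) = +0.80 V.

+0.80 V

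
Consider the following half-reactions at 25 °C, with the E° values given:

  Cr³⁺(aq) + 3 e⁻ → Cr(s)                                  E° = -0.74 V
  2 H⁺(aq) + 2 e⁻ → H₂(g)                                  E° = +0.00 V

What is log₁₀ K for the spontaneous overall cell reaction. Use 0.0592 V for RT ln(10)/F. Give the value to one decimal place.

75.0

Cathode: H⁺/H₂; anode: Cr³⁺/Cr. E°cell = +0.74 V, n = 6.
log K = nE°cell / 0.0592 = (6)(+0.74) / 0.0592 = 75.0.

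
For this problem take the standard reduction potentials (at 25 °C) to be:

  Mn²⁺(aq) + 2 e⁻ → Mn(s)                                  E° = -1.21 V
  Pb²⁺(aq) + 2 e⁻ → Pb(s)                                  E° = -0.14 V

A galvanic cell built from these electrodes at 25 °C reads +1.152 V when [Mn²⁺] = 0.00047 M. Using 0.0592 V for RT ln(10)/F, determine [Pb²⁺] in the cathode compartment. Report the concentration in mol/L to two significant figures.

Pb²⁺/Pb is the cathode, Mn²⁺/Mn the anode: E°cell = +1.07 V, n = 2.
Overall reaction: Pb²⁺(aq) + Mn(s) → Pb(s) + Mn²⁺(aq); Q = [Mn²⁺]^1/[Pb²⁺]^1.
From E = E° − (0.0592/n) log Q: log Q = (E° − E)·n/0.0592 = (+1.07 − (+1.152))·2/0.0592 = -2.7703.
So 1·log[Pb²⁺] = 1·log(0.00047) − log Q = -3.3279 − (-2.7703) = -0.5576; [Pb²⁺] = 10^(-0.5576) ≈ 0.28 M.

0.28 M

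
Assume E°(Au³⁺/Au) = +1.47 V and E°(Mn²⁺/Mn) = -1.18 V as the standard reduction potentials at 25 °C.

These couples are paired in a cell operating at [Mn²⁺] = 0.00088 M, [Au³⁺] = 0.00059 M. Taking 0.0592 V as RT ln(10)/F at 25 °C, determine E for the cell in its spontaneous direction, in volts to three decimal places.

+2.677 V

Au³⁺/Au is the cathode (higher E°), Mn²⁺/Mn the anode: E°cell = +1.47 − (-1.18) = +2.65 V, n = 6.
Overall: 2 Au³⁺(aq) + 3 Mn(s) → 2 Au(s) + 3 Mn²⁺(aq)
Q = [Mn²⁺]^3 / ([Au³⁺]^2); log Q = -2.708.
E = E° − (0.0592/n) log Q = +2.65 − (0.0592/6)(-2.708) = +2.677 V.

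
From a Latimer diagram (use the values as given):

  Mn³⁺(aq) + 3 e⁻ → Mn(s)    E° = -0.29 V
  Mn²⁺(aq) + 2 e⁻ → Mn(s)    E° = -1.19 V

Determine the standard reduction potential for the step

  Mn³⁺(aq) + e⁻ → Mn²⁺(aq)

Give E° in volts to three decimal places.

Sequential free energies add, so n₃E°₃ = n₁E°₁ + n₂E°₂.
With n₃ = 3, and the known step contributing 2×(-1.19) V, the unknown satisfies 1·E° = 3×(-0.29) − 2×(-1.19) = +1.510.
E° = +1.510 / 1 = +1.510 V.

+1.510 V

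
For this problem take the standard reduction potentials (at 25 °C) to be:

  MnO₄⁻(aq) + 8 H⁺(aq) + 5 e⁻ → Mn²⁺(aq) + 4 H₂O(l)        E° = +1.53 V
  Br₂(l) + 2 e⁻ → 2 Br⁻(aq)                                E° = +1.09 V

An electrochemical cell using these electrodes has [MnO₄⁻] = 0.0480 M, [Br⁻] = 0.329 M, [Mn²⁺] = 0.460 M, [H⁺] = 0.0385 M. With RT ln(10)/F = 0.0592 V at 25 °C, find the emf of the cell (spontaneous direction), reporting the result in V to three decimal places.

+0.266 V

MnO₄⁻/Mn²⁺ is the cathode (higher E°), Br₂/Br⁻ the anode: E°cell = +1.53 − (+1.09) = +0.44 V, n = 10.
Overall: 2 MnO₄⁻(aq) + 16 H⁺(aq) + 10 Br⁻(aq) → 2 Mn²⁺(aq) + 8 H₂O(l) + 5 Br₂(l)
Q = [Mn²⁺]^2 / ([MnO₄⁻]^2·[H⁺]^16·[Br⁻]^10); log Q = 29.424.
E = E° − (0.0592/n) log Q = +0.44 − (0.0592/10)(29.424) = +0.266 V.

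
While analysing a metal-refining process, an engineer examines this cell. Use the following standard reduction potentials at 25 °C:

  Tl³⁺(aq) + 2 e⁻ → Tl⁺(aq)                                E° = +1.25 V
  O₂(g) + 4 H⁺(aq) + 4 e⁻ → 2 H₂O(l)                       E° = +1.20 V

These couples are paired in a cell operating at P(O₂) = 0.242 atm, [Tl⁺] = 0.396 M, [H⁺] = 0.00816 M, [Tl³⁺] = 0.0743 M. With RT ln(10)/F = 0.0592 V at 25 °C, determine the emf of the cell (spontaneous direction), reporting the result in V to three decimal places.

+0.161 V

Tl³⁺/Tl⁺ is the cathode (higher E°), O₂/H₂O the anode: E°cell = +1.25 − (+1.20) = +0.05 V, n = 4.
Overall: 2 Tl³⁺(aq) + 2 H₂O(l) → 2 Tl⁺(aq) + O₂(g) + 4 H⁺(aq)
Q = [Tl⁺]^2·P(O₂)·[H⁺]^4 / ([Tl³⁺]^2); log Q = -7.516.
E = E° − (0.0592/n) log Q = +0.05 − (0.0592/4)(-7.516) = +0.161 V.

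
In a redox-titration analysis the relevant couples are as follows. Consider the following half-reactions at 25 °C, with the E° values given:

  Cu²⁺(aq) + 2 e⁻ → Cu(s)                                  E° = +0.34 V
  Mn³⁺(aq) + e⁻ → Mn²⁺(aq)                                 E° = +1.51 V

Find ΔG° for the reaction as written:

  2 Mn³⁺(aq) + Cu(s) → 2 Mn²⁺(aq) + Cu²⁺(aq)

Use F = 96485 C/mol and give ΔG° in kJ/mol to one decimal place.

As written, Mn³⁺/Mn²⁺ is reduced (cathode) and Cu²⁺/Cu is oxidised (anode), so E°cell = (+1.51) − (+0.34) = +1.17 V.
Balancing electrons gives n = 2.
ΔG° = −nFE° = −(2)(96485)(+1.17) = -225,775 J = -225.8 kJ/mol.

-225.8 kJ/mol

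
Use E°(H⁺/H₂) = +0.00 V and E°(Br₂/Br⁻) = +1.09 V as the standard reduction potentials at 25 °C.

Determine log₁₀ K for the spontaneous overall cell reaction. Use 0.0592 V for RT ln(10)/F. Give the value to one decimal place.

36.8

Cathode: Br₂/Br⁻; anode: H⁺/H₂. E°cell = +1.09 V, n = 2.
log K = nE°cell / 0.0592 = (2)(+1.09) / 0.0592 = 36.8.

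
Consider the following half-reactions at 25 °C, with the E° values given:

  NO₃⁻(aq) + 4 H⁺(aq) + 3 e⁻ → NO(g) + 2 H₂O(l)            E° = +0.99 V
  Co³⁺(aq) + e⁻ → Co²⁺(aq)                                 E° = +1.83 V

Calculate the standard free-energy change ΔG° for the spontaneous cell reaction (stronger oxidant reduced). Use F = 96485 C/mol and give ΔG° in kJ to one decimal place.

-243.1 kJ

Co³⁺/Co²⁺ (E° = +1.83 V) is the cathode; NO₃⁻/NO (E° = +0.99 V) is the anode, so E°cell = +0.84 V.
Balancing electrons gives n = 3 (lcm of 1 and 3).
ΔG° = −nFE° = −(3)(96485)(+0.84) = -243,142 J = -243.1 kJ.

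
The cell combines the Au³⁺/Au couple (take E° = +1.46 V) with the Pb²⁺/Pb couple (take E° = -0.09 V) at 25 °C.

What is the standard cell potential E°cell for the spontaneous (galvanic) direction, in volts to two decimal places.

+1.55 V

The Au³⁺/Au couple has the higher reduction potential, so it is the cathode; Pb²⁺/Pb is oxidised at the anode.
E°cell = E°(cathode) − E°(anode) = (+1.46) − (-0.09) = +1.55 V.
Since E°cell > 0, the reaction is spontaneous under standard conditions.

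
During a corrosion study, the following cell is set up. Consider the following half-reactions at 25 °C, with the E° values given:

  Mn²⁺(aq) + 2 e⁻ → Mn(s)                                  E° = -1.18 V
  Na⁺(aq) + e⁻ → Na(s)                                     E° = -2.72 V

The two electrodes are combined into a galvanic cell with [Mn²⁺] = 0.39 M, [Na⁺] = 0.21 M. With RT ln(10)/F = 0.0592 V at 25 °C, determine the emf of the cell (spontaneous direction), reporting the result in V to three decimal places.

+1.568 V

Mn²⁺/Mn is the cathode (higher E°), Na⁺/Na the anode: E°cell = -1.18 − (-2.72) = +1.54 V, n = 2.
Overall: Mn²⁺(aq) + 2 Na(s) → Mn(s) + 2 Na⁺(aq)
Q = [Na⁺]^2 / ([Mn²⁺]); log Q = -0.947.
E = E° − (0.0592/n) log Q = +1.54 − (0.0592/2)(-0.947) = +1.568 V.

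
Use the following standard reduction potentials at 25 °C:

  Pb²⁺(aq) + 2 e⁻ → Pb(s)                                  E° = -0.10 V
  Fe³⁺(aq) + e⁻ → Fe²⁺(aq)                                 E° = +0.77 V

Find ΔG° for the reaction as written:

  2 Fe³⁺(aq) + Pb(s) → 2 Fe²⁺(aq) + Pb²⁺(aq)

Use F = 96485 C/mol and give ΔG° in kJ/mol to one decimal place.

-167.9 kJ/mol

As written, Fe³⁺/Fe²⁺ is reduced (cathode) and Pb²⁺/Pb is oxidised (anode), so E°cell = (+0.77) − (-0.10) = +0.87 V.
Balancing electrons gives n = 2.
ΔG° = −nFE° = −(2)(96485)(+0.87) = -167,884 J = -167.9 kJ/mol.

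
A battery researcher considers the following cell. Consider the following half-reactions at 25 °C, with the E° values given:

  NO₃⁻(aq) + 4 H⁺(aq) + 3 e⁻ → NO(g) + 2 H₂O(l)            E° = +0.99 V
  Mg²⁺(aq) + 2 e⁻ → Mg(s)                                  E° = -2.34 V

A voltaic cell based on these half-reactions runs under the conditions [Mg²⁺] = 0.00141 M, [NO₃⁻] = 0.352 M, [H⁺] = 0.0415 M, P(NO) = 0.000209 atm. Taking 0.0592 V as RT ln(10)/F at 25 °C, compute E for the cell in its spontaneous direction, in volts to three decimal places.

NO₃⁻/NO is the cathode (higher E°), Mg²⁺/Mg the anode: E°cell = +0.99 − (-2.34) = +3.33 V, n = 6.
Overall: 2 NO₃⁻(aq) + 8 H⁺(aq) + 3 Mg(s) → 2 NO(g) + 4 H₂O(l) + 3 Mg²⁺(aq)
Q = P(NO)^2·[Mg²⁺]^3 / ([NO₃⁻]^2·[H⁺]^8); log Q = -3.950.
E = E° − (0.0592/n) log Q = +3.33 − (0.0592/6)(-3.950) = +3.369 V.

+3.369 V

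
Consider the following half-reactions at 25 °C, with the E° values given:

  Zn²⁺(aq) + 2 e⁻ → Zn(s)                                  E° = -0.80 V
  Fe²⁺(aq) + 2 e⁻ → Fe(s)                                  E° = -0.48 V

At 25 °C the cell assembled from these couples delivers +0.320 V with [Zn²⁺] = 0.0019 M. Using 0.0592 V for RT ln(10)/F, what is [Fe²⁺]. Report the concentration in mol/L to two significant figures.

Fe²⁺/Fe is the cathode, Zn²⁺/Zn the anode: E°cell = +0.32 V, n = 2.
Overall reaction: Fe²⁺(aq) + Zn(s) → Fe(s) + Zn²⁺(aq); Q = [Zn²⁺]^1/[Fe²⁺]^1.
From E = E° − (0.0592/n) log Q: log Q = (E° − E)·n/0.0592 = (+0.32 − (+0.320))·2/0.0592 = 0.0000.
So 1·log[Fe²⁺] = 1·log(0.0019) − log Q = -2.7212 − (0.0000) = -2.7212; [Fe²⁺] = 10^(-2.7212) ≈ 0.0019 M.

0.0019 M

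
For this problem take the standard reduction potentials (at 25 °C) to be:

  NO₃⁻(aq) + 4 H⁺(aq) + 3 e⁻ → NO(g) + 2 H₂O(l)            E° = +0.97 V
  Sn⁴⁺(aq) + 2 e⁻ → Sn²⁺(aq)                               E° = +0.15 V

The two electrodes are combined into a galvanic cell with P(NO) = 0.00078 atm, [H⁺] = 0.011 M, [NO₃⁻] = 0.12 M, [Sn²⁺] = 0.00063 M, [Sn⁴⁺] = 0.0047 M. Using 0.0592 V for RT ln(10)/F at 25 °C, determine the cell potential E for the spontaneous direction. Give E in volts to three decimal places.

NO₃⁻/NO is the cathode (higher E°), Sn⁴⁺/Sn²⁺ the anode: E°cell = +0.97 − (+0.15) = +0.82 V, n = 6.
Overall: 2 NO₃⁻(aq) + 8 H⁺(aq) + 3 Sn²⁺(aq) → 2 NO(g) + 4 H₂O(l) + 3 Sn⁴⁺(aq)
Q = P(NO)^2·[Sn⁴⁺]^3 / ([NO₃⁻]^2·[H⁺]^8·[Sn²⁺]^3); log Q = 13.913.
E = E° − (0.0592/n) log Q = +0.82 − (0.0592/6)(13.913) = +0.683 V.

+0.683 V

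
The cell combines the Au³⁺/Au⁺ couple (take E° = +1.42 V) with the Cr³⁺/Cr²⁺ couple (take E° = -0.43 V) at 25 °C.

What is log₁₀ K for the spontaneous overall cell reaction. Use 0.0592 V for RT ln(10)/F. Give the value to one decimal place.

Cathode: Au³⁺/Au⁺; anode: Cr³⁺/Cr²⁺. E°cell = +1.85 V, n = 2.
log K = nE°cell / 0.0592 = (2)(+1.85) / 0.0592 = 62.5.

62.5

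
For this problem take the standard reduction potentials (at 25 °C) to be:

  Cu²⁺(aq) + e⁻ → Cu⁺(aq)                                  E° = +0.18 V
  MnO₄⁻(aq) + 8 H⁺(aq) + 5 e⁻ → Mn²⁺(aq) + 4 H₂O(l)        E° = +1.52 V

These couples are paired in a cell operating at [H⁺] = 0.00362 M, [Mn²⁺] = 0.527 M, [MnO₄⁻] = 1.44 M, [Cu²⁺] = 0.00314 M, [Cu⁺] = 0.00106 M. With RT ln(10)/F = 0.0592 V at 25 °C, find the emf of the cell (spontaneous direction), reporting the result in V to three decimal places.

MnO₄⁻/Mn²⁺ is the cathode (higher E°), Cu²⁺/Cu⁺ the anode: E°cell = +1.52 − (+0.18) = +1.34 V, n = 5.
Overall: MnO₄⁻(aq) + 8 H⁺(aq) + 5 Cu⁺(aq) → Mn²⁺(aq) + 4 H₂O(l) + 5 Cu²⁺(aq)
Q = [Mn²⁺]·[Cu²⁺]^5 / ([MnO₄⁻]·[H⁺]^8·[Cu⁺]^5); log Q = 21.452.
E = E° − (0.0592/n) log Q = +1.34 − (0.0592/5)(21.452) = +1.086 V.

+1.086 V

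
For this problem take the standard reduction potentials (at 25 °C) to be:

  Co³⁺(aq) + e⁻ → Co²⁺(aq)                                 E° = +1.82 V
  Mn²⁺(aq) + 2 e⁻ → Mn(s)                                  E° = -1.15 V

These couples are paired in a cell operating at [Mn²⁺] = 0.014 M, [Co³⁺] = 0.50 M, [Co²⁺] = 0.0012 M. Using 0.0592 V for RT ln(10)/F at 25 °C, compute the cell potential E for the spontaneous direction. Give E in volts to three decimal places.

+3.180 V

Co³⁺/Co²⁺ is the cathode (higher E°), Mn²⁺/Mn the anode: E°cell = +1.82 − (-1.15) = +2.97 V, n = 2.
Overall: 2 Co³⁺(aq) + Mn(s) → 2 Co²⁺(aq) + Mn²⁺(aq)
Q = [Co²⁺]^2·[Mn²⁺] / ([Co³⁺]^2); log Q = -7.093.
E = E° − (0.0592/n) log Q = +2.97 − (0.0592/2)(-7.093) = +3.180 V.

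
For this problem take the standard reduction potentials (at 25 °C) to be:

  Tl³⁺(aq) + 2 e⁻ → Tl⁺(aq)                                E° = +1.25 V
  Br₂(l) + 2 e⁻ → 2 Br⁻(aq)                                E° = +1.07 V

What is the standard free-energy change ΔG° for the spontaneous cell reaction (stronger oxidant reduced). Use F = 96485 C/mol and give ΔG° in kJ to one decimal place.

Tl³⁺/Tl⁺ (E° = +1.25 V) is the cathode; Br₂/Br⁻ (E° = +1.07 V) is the anode, so E°cell = +0.18 V.
Balancing electrons gives n = 2 (lcm of 2 and 2).
ΔG° = −nFE° = −(2)(96485)(+0.18) = -34,735 J = -34.7 kJ.

-34.7 kJ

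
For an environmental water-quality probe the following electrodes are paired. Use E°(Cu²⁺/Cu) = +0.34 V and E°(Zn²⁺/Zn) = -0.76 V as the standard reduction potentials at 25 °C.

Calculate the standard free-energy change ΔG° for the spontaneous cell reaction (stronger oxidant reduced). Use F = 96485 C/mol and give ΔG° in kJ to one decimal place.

Cu²⁺/Cu (E° = +0.34 V) is the cathode; Zn²⁺/Zn (E° = -0.76 V) is the anode, so E°cell = +1.10 V.
Balancing electrons gives n = 2 (lcm of 2 and 2).
ΔG° = −nFE° = −(2)(96485)(+1.10) = -212,267 J = -212.3 kJ.

-212.3 kJ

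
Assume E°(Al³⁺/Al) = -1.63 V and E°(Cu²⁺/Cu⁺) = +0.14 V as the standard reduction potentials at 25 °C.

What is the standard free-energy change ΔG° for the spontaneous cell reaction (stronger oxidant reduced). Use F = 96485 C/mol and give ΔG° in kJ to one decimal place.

Cu²⁺/Cu⁺ (E° = +0.14 V) is the cathode; Al³⁺/Al (E° = -1.63 V) is the anode, so E°cell = +1.77 V.
Balancing electrons gives n = 3 (lcm of 1 and 3).
ΔG° = −nFE° = −(3)(96485)(+1.77) = -512,335 J = -512.3 kJ.

-512.3 kJ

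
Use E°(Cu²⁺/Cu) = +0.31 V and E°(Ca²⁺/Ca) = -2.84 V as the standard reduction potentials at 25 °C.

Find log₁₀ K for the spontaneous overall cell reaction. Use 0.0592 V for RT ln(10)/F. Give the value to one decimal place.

106.4

Cathode: Cu²⁺/Cu; anode: Ca²⁺/Ca. E°cell = +3.15 V, n = 2.
log K = nE°cell / 0.0592 = (2)(+3.15) / 0.0592 = 106.4.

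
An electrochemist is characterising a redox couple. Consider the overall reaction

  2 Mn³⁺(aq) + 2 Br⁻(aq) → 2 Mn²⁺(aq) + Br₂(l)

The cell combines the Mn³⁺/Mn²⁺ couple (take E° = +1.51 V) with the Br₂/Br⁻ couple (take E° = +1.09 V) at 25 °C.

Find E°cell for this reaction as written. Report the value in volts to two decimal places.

+0.42 V

The Mn³⁺/Mn²⁺ couple has the higher reduction potential, so it is the cathode; Br₂/Br⁻ is oxidised at the anode.
E°cell = E°(cathode) − E°(anode) = (+1.51) − (+1.09) = +0.42 V.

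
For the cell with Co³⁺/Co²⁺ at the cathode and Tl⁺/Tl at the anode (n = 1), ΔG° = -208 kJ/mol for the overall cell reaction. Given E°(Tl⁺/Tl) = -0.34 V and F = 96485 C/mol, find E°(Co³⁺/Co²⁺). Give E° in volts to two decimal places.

E°cell = −ΔG°/(nF) = −(-208×10³)/((1)(96485)) = +2.156 V.
Since Co³⁺/Co²⁺ is the cathode and Tl⁺/Tl the anode, E°cell = E°(Co³⁺/Co²⁺) − E°(Tl⁺/Tl).
So E°(Co³⁺/Co²⁺) = E°cell + E°(Tl⁺/Tl) = +2.156 + (-0.34) = +1.82 V.

+1.82 V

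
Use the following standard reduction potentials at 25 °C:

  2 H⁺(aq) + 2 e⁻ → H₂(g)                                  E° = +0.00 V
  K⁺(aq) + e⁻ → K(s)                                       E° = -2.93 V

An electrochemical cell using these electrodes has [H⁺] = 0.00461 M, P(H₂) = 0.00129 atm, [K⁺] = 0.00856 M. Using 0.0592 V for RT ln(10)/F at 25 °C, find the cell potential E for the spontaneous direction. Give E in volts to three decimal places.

H⁺/H₂ is the cathode (higher E°), K⁺/K the anode: E°cell = +0.00 − (-2.93) = +2.93 V, n = 2.
Overall: 2 H⁺(aq) + 2 K(s) → H₂(g) + 2 K⁺(aq)
Q = P(H₂)·[K⁺]^2 / ([H⁺]^2); log Q = -2.352.
E = E° − (0.0592/n) log Q = +2.93 − (0.0592/2)(-2.352) = +3.000 V.

+3.000 V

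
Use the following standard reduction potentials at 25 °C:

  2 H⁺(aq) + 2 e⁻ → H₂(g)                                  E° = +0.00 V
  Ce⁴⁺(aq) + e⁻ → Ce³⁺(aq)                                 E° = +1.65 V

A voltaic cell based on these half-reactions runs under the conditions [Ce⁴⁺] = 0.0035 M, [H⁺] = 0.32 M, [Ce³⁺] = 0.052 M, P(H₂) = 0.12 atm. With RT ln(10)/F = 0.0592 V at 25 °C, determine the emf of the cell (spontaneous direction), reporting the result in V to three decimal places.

Ce⁴⁺/Ce³⁺ is the cathode (higher E°), H⁺/H₂ the anode: E°cell = +1.65 − (+0.00) = +1.65 V, n = 2.
Overall: 2 Ce⁴⁺(aq) + H₂(g) → 2 Ce³⁺(aq) + 2 H⁺(aq)
Q = [Ce³⁺]^2·[H⁺]^2 / ([Ce⁴⁺]^2·P(H₂)); log Q = 2.275.
E = E° − (0.0592/n) log Q = +1.65 − (0.0592/2)(2.275) = +1.583 V.

+1.583 V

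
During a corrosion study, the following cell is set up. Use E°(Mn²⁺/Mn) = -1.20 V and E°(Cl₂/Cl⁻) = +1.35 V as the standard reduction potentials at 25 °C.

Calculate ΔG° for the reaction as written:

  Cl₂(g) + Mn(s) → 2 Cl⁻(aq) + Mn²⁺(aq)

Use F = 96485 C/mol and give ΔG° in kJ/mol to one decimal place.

As written, Cl₂/Cl⁻ is reduced (cathode) and Mn²⁺/Mn is oxidised (anode), so E°cell = (+1.35) − (-1.20) = +2.55 V.
Balancing electrons gives n = 2.
ΔG° = −nFE° = −(2)(96485)(+2.55) = -492,073 J = -492.1 kJ/mol.

-492.1 kJ/mol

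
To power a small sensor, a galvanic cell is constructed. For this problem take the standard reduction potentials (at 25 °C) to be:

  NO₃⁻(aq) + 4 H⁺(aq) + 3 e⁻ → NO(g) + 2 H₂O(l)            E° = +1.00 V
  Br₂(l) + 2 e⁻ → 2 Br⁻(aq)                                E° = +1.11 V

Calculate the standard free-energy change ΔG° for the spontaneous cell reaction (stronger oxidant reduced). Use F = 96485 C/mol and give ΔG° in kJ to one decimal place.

-63.7 kJ

Br₂/Br⁻ (E° = +1.11 V) is the cathode; NO₃⁻/NO (E° = +1.00 V) is the anode, so E°cell = +0.11 V.
Balancing electrons gives n = 6 (lcm of 2 and 3).
ΔG° = −nFE° = −(6)(96485)(+0.11) = -63,680 J = -63.7 kJ.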